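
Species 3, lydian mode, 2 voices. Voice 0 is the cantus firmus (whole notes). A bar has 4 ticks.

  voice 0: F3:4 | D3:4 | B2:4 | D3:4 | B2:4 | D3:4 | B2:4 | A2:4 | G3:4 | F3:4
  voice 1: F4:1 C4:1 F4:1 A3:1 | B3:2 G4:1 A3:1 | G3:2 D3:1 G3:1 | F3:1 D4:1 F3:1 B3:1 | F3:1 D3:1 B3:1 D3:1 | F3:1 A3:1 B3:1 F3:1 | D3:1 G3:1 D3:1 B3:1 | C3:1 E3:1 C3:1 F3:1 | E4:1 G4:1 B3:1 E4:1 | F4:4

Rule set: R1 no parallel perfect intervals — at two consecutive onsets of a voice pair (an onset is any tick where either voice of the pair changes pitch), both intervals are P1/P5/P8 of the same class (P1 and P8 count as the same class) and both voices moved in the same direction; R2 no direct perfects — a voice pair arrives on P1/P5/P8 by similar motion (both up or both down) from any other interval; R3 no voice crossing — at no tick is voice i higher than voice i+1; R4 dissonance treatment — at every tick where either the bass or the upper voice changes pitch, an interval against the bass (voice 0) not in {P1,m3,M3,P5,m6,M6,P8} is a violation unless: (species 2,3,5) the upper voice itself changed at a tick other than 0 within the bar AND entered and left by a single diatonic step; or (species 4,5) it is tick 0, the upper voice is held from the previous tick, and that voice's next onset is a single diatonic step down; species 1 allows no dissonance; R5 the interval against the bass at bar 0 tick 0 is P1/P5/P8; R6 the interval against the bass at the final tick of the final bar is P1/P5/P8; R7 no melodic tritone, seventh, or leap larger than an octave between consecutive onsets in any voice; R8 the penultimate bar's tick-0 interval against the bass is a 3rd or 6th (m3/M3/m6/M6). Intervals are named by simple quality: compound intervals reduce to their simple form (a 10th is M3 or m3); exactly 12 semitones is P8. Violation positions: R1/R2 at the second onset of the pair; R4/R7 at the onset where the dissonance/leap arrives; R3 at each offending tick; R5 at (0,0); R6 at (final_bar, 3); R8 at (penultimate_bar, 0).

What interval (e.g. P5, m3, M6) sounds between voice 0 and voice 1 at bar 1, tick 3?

P5

voice 0=D3 voice 1=A3 -> P5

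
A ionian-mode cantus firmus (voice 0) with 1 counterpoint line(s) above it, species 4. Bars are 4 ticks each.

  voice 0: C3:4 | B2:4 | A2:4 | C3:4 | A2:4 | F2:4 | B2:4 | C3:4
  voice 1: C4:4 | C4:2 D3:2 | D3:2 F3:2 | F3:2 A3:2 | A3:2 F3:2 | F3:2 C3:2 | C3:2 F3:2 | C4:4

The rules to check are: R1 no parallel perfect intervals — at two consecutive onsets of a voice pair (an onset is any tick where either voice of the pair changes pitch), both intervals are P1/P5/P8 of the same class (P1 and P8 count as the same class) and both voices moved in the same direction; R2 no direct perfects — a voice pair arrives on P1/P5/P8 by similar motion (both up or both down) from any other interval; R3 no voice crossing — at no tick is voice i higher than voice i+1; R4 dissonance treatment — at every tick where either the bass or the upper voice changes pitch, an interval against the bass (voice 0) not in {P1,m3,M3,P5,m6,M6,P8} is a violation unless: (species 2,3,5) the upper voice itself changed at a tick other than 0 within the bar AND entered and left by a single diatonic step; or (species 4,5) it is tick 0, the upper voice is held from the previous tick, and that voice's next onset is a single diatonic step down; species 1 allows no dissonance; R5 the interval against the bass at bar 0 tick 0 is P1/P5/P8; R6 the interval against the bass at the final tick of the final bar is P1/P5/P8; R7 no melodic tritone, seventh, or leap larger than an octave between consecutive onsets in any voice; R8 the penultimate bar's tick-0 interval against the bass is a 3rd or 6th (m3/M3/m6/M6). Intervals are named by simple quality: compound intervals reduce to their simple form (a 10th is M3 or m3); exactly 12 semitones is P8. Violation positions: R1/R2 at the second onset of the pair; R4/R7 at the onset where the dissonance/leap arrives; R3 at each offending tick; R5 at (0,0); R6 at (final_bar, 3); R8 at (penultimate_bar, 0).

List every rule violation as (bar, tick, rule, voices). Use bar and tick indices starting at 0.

bar 0: v0=C3 v1=C4 downbeat P8
bar 1: v0=B2 v1=C4 downbeat m2
bar 2: v0=A2 v1=D3 downbeat P4
bar 3: v0=C3 v1=F3 downbeat P4
bar 4: v0=A2 v1=A3 downbeat P8
bar 5: v0=F2 v1=F3 downbeat P8
bar 6: v0=B2 v1=C3 downbeat m2
bar 7: v0=C3 v1=C4 downbeat P8
  -> R4 @ bar 1 tick 0 v(0, 1): B2/C4 m2 untreated
  -> R7 @ bar 1 tick 2 v(1,): C4->D3 leap 10st
  -> R4 @ bar 2 tick 0 v(0, 1): A2/D3 P4 untreated
  -> R4 @ bar 3 tick 0 v(0, 1): C3/F3 P4 untreated
  -> R4 @ bar 6 tick 0 v(0, 1): B2/C3 m2 untreated
  -> R7 @ bar 6 tick 0 v(0,): F2->B2 leap 6st
  -> R8 @ bar 6 tick 0 v(0, 1): penult m2 not 3rd/6th
  -> R4 @ bar 6 tick 2 v(0, 1): B2/F3 TT untreated
  -> R2 @ bar 7 tick 0 v(0, 1): B2/F3 TT -> C3/C4 P8 similar

(1, 0, R4, (0, 1))
(1, 2, R7, (1,))
(2, 0, R4, (0, 1))
(3, 0, R4, (0, 1))
(6, 0, R4, (0, 1))
(6, 0, R7, (0,))
(6, 0, R8, (0, 1))
(6, 2, R4, (0, 1))
(7, 0, R2, (0, 1))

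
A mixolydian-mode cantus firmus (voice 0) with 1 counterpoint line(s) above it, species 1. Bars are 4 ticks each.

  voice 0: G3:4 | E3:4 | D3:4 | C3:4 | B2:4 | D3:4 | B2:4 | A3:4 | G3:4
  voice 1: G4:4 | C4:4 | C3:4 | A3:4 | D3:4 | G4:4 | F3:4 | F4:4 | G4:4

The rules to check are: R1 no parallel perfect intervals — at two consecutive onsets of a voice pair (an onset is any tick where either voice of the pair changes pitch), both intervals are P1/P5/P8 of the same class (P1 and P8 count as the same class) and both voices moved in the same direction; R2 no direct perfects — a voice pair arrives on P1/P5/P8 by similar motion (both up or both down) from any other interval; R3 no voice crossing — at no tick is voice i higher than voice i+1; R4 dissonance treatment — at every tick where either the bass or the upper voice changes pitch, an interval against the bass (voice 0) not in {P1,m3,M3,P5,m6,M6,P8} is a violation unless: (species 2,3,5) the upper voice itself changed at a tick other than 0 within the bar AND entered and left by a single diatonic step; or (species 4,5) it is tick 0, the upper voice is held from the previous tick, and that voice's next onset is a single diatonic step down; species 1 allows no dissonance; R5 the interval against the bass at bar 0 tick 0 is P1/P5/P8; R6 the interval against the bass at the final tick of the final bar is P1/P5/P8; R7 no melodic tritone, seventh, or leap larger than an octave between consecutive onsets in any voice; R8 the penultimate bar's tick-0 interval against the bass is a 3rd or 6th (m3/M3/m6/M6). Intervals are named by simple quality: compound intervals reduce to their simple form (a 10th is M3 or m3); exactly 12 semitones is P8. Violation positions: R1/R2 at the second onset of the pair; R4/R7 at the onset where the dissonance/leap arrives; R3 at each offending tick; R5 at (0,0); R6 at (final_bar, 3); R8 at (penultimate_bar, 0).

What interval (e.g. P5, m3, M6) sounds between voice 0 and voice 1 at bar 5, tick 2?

voice 0=D3 voice 1=G4 -> P4

P4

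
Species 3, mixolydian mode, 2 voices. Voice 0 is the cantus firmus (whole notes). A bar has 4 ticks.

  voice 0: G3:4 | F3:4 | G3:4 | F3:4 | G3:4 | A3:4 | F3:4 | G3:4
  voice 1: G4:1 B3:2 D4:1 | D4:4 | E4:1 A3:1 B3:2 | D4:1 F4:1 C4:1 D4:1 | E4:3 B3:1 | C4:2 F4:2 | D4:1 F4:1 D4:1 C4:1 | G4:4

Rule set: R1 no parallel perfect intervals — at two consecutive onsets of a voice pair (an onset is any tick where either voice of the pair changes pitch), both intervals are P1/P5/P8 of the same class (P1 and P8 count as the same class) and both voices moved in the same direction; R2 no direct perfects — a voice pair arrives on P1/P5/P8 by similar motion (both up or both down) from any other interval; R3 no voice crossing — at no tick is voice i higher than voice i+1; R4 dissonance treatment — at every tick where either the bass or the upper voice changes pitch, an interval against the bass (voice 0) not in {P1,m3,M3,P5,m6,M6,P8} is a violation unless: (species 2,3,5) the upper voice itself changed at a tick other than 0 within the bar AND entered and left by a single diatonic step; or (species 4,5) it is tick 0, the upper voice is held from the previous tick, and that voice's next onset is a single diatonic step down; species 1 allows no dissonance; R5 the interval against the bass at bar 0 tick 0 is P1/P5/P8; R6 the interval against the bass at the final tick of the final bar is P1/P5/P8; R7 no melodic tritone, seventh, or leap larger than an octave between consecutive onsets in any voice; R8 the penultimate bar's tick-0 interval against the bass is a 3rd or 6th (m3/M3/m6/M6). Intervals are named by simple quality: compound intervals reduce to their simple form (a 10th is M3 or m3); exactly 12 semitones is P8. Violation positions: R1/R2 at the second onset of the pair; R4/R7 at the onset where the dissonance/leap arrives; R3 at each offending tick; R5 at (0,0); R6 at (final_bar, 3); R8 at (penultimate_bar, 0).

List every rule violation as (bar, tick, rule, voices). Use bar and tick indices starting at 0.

(2, 1, R4, (0, 1))
(7, 0, R2, (0, 1))

bar 0: v0=G3 v1=G4 downbeat P8
bar 1: v0=F3 v1=D4 downbeat M6
bar 2: v0=G3 v1=E4 downbeat M6
bar 3: v0=F3 v1=D4 downbeat M6
bar 4: v0=G3 v1=E4 downbeat M6
bar 5: v0=A3 v1=C4 downbeat m3
bar 6: v0=F3 v1=D4 downbeat M6
bar 7: v0=G3 v1=G4 downbeat P8
  -> R4 @ bar 2 tick 1 v(0, 1): G3/A3 M2 untreated
  -> R2 @ bar 7 tick 0 v(0, 1): F3/C4 P5 -> G3/G4 P8 similar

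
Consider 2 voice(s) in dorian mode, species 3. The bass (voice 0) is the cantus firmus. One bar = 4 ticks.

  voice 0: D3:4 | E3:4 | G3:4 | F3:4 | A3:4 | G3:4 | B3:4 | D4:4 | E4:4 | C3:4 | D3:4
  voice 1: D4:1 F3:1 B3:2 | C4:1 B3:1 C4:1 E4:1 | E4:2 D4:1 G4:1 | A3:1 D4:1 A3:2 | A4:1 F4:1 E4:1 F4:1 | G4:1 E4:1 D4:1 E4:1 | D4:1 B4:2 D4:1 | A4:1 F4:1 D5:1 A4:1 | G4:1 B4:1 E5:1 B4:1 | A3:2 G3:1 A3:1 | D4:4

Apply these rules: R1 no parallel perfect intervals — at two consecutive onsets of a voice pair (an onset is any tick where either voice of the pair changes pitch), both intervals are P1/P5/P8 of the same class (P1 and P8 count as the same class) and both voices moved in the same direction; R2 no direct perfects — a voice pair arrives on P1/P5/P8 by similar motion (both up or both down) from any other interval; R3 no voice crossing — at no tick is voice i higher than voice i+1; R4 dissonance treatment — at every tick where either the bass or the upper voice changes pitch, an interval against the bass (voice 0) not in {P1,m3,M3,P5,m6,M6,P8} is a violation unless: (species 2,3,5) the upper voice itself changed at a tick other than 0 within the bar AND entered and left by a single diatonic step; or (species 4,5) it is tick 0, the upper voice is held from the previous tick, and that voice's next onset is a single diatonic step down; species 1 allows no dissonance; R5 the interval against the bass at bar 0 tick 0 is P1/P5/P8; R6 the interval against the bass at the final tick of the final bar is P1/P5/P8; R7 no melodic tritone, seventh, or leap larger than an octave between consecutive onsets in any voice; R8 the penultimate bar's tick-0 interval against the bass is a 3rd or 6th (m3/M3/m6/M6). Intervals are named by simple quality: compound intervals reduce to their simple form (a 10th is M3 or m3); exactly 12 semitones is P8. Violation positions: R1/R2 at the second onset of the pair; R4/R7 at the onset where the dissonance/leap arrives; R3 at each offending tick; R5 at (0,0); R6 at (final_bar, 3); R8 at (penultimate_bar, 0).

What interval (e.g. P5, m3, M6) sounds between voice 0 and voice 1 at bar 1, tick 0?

voice 0=E3 voice 1=C4 -> m6

m6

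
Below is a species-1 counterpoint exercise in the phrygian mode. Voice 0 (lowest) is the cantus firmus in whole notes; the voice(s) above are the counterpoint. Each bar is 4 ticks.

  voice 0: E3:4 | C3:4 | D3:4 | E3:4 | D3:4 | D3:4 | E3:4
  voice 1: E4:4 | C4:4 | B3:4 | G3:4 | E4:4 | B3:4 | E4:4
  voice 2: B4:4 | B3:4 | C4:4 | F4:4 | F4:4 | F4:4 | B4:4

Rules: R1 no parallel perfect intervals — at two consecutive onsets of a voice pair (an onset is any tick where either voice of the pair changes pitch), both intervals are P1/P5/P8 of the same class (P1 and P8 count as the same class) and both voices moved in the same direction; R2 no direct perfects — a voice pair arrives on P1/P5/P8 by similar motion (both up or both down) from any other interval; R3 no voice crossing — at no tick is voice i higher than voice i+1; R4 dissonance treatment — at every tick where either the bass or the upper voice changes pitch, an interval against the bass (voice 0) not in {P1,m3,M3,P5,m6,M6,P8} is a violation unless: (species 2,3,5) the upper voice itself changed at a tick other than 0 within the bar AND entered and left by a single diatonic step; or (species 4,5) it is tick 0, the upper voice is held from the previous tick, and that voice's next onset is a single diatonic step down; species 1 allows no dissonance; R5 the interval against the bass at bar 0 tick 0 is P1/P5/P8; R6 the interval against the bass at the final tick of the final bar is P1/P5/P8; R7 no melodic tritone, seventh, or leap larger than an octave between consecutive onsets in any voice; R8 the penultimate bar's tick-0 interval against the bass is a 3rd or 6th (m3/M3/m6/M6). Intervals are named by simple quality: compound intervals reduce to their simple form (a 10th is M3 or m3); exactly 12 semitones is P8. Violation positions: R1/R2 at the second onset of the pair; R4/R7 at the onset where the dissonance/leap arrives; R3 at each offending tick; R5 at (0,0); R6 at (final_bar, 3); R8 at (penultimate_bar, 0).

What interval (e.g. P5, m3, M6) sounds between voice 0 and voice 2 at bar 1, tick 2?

M7

voice 0=C3 voice 2=B3 -> M7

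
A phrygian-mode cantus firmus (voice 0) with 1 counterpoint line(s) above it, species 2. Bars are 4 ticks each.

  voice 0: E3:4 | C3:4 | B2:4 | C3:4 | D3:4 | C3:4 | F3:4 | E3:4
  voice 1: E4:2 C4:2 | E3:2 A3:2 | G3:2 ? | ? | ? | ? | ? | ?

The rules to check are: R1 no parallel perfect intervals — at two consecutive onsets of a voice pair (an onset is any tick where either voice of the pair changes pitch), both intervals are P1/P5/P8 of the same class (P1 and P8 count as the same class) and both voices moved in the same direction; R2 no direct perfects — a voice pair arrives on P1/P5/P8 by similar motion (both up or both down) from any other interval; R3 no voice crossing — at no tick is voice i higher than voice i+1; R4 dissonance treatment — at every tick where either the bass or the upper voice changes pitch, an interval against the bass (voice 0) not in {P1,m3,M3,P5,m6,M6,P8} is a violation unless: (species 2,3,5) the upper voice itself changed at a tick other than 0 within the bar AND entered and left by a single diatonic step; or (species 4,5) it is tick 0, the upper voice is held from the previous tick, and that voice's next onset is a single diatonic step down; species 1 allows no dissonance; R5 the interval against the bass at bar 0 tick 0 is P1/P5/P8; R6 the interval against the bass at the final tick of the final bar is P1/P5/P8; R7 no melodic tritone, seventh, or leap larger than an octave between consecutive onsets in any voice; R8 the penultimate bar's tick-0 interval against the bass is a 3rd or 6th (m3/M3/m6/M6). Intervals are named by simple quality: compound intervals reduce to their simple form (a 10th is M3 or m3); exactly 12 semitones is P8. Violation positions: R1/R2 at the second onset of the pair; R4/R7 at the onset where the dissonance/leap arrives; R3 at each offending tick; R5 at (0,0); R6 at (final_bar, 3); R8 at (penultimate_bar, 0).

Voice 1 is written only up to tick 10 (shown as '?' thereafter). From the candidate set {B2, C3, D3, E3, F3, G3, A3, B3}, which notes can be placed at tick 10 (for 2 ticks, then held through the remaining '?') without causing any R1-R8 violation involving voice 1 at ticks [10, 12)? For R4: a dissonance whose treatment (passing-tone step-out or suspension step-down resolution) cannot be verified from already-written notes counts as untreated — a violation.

B2: legal
C3: violates R4
D3: legal
E3: violates R4
F3: violates R4
G3: legal
A3: violates R4
B3: legal

{B2, B3, D3, G3}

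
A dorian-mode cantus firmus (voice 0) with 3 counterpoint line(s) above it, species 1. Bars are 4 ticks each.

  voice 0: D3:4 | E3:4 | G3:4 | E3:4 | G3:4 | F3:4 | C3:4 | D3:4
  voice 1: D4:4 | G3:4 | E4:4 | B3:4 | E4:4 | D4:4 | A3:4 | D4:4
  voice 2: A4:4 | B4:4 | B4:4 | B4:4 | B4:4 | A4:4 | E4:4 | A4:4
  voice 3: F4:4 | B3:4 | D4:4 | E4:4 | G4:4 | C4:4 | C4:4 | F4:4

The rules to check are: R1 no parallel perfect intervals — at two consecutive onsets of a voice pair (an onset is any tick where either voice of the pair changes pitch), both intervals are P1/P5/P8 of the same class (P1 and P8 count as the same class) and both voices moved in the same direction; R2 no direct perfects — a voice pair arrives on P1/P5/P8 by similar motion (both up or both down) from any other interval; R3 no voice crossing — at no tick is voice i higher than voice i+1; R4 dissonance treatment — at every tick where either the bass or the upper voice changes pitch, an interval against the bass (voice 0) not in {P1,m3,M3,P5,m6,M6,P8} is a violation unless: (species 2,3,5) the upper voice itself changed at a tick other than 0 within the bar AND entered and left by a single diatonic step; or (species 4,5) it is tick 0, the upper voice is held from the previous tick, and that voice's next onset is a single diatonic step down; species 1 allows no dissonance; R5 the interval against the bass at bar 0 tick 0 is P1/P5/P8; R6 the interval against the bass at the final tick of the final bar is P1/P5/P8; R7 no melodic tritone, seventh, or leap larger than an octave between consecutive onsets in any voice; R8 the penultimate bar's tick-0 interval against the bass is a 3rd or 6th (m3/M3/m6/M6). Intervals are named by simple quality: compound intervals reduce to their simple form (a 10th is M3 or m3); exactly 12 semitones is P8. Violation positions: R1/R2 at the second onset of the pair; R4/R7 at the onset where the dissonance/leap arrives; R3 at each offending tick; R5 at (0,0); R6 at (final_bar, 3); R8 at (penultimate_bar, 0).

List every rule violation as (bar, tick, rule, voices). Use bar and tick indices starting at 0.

bar 0: v0=D3 v1=D4 v2=A4 v3=F4 downbeat m3
bar 1: v0=E3 v1=G3 v2=B4 v3=B3 downbeat P5
bar 2: v0=G3 v1=E4 v2=B4 v3=D4 downbeat P5
bar 3: v0=E3 v1=B3 v2=B4 v3=E4 downbeat P8
bar 4: v0=G3 v1=E4 v2=B4 v3=G4 downbeat P8
bar 5: v0=F3 v1=D4 v2=A4 v3=C4 downbeat P5
bar 6: v0=C3 v1=A3 v2=E4 v3=C4 downbeat P8
bar 7: v0=D3 v1=D4 v2=A4 v3=F4 downbeat m3
  -> R3 @ bar 0 tick 0 v(2, 3): A4 above F4
  -> R5 @ bar 0 tick 0 v(0, 3): opens on m3
  -> R3 @ bar 0 tick 1 v(2, 3): A4 above F4
  -> R3 @ bar 0 tick 2 v(2, 3): A4 above F4
  -> R3 @ bar 0 tick 3 v(2, 3): A4 above F4
  -> R1 @ bar 1 tick 0 v(0, 2): D3/A4 P5 -> E3/B4 P5 similar
  -> R3 @ bar 1 tick 0 v(2, 3): B4 above B3
  -> R7 @ bar 1 tick 0 v(3,): F4->B3 leap 6st
  -> R3 @ bar 1 tick 1 v(2, 3): B4 above B3
  -> R3 @ bar 1 tick 2 v(2, 3): B4 above B3
  -> R3 @ bar 1 tick 3 v(2, 3): B4 above B3
  -> R1 @ bar 2 tick 0 v(0, 3): E3/B3 P5 -> G3/D4 P5 similar
  -> R3 @ bar 2 tick 0 v(2, 3): B4 above D4
  -> R3 @ bar 2 tick 1 v(2, 3): B4 above D4
  -> R3 @ bar 2 tick 2 v(2, 3): B4 above D4
  -> R3 @ bar 2 tick 3 v(2, 3): B4 above D4
  -> R2 @ bar 3 tick 0 v(0, 1): G3/E4 M6 -> E3/B3 P5 similar
  -> R3 @ bar 3 tick 0 v(2, 3): B4 above E4
  -> R3 @ bar 3 tick 1 v(2, 3): B4 above E4
  -> R3 @ bar 3 tick 2 v(2, 3): B4 above E4
  -> R3 @ bar 3 tick 3 v(2, 3): B4 above E4
  -> R1 @ bar 4 tick 0 v(0, 3): E3/E4 P8 -> G3/G4 P8 similar
  -> R3 @ bar 4 tick 0 v(2, 3): B4 above G4
  -> R3 @ bar 4 tick 1 v(2, 3): B4 above G4
  -> R3 @ bar 4 tick 2 v(2, 3): B4 above G4
  -> R3 @ bar 4 tick 3 v(2, 3): B4 above G4
  -> R1 @ bar 5 tick 0 v(1, 2): E4/B4 P5 -> D4/A4 P5 similar
  -> R2 @ bar 5 tick 0 v(0, 3): G3/G4 P8 -> F3/C4 P5 similar
  -> R3 @ bar 5 tick 0 v(2, 3): A4 above C4
  -> R3 @ bar 5 tick 1 v(2, 3): A4 above C4
  -> R3 @ bar 5 tick 2 v(2, 3): A4 above C4
  -> R3 @ bar 5 tick 3 v(2, 3): A4 above C4
  -> R1 @ bar 6 tick 0 v(1, 2): D4/A4 P5 -> A3/E4 P5 similar
  -> R3 @ bar 6 tick 0 v(2, 3): E4 above C4
  -> R8 @ bar 6 tick 0 v(0, 3): penult P8 not 3rd/6th
  -> R3 @ bar 6 tick 1 v(2, 3): E4 above C4
  -> R3 @ bar 6 tick 2 v(2, 3): E4 above C4
  -> R3 @ bar 6 tick 3 v(2, 3): E4 above C4
  -> R1 @ bar 7 tick 0 v(1, 2): A3/E4 P5 -> D4/A4 P5 similar
  -> R2 @ bar 7 tick 0 v(0, 1): C3/A3 M6 -> D3/D4 P8 similar
  -> R2 @ bar 7 tick 0 v(0, 2): C3/E4 M3 -> D3/A4 P5 similar
  -> R3 @ bar 7 tick 0 v(2, 3): A4 above F4
  -> R3 @ bar 7 tick 1 v(2, 3): A4 above F4
  -> R3 @ bar 7 tick 2 v(2, 3): A4 above F4
  -> R3 @ bar 7 tick 3 v(2, 3): A4 above F4
  -> R6 @ bar 7 tick 3 v(0, 3): closes on m3

(0, 0, R3, (2, 3))
(0, 0, R5, (0, 3))
(0, 1, R3, (2, 3))
(0, 2, R3, (2, 3))
(0, 3, R3, (2, 3))
(1, 0, R1, (0, 2))
(1, 0, R3, (2, 3))
(1, 0, R7, (3,))
(1, 1, R3, (2, 3))
(1, 2, R3, (2, 3))
(1, 3, R3, (2, 3))
(2, 0, R1, (0, 3))
(2, 0, R3, (2, 3))
(2, 1, R3, (2, 3))
(2, 2, R3, (2, 3))
(2, 3, R3, (2, 3))
(3, 0, R2, (0, 1))
(3, 0, R3, (2, 3))
(3, 1, R3, (2, 3))
(3, 2, R3, (2, 3))
(3, 3, R3, (2, 3))
(4, 0, R1, (0, 3))
(4, 0, R3, (2, 3))
(4, 1, R3, (2, 3))
(4, 2, R3, (2, 3))
(4, 3, R3, (2, 3))
(5, 0, R1, (1, 2))
(5, 0, R2, (0, 3))
(5, 0, R3, (2, 3))
(5, 1, R3, (2, 3))
(5, 2, R3, (2, 3))
(5, 3, R3, (2, 3))
(6, 0, R1, (1, 2))
(6, 0, R3, (2, 3))
(6, 0, R8, (0, 3))
(6, 1, R3, (2, 3))
(6, 2, R3, (2, 3))
(6, 3, R3, (2, 3))
(7, 0, R1, (1, 2))
(7, 0, R2, (0, 1))
(7, 0, R2, (0, 2))
(7, 0, R3, (2, 3))
(7, 1, R3, (2, 3))
(7, 2, R3, (2, 3))
(7, 3, R3, (2, 3))
(7, 3, R6, (0, 3))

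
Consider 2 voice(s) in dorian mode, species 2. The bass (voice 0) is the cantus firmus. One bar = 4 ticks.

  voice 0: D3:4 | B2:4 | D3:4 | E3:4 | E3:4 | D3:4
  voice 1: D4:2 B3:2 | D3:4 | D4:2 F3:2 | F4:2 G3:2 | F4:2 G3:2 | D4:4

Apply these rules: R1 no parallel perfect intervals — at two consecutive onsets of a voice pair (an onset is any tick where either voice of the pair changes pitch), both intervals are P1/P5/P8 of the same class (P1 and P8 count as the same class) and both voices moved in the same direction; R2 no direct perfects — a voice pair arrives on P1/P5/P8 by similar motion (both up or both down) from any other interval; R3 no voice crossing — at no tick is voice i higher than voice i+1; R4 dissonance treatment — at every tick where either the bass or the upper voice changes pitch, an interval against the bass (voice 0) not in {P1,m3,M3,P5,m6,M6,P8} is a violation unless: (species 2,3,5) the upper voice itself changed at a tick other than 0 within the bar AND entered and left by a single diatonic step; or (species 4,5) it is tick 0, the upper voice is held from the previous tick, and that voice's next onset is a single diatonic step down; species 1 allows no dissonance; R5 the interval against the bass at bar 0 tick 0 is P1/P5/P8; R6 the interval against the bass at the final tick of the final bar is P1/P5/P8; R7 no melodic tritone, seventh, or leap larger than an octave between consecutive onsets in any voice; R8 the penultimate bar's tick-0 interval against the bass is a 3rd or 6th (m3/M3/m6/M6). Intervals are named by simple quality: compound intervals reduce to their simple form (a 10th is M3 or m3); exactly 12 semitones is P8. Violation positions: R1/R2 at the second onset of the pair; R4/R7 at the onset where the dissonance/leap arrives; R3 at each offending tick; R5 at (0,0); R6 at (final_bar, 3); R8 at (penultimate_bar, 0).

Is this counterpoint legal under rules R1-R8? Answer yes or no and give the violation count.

No (7 violations)

bar 0: v0=D3 v1=D4 (P8)
bar 1: v0=B2 v1=D3 (m3)
bar 2: v0=D3 v1=D4 (P8)
bar 3: v0=E3 v1=F4 (m2)
bar 4: v0=E3 v1=F4 (m2)
bar 5: v0=D3 v1=D4 (P8)
  R2 @ bar2.0: B2/D3 m3 -> D3/D4 P8 similar
  R4 @ bar3.0: E3/F4 m2 untreated
  R7 @ bar3.2: F4->G3 leap 10st
  R4 @ bar4.0: E3/F4 m2 untreated
  R7 @ bar4.0: G3->F4 leap 10st
  R8 @ bar4.0: penult m2 not 3rd/6th
  R7 @ bar4.2: F4->G3 leap 10st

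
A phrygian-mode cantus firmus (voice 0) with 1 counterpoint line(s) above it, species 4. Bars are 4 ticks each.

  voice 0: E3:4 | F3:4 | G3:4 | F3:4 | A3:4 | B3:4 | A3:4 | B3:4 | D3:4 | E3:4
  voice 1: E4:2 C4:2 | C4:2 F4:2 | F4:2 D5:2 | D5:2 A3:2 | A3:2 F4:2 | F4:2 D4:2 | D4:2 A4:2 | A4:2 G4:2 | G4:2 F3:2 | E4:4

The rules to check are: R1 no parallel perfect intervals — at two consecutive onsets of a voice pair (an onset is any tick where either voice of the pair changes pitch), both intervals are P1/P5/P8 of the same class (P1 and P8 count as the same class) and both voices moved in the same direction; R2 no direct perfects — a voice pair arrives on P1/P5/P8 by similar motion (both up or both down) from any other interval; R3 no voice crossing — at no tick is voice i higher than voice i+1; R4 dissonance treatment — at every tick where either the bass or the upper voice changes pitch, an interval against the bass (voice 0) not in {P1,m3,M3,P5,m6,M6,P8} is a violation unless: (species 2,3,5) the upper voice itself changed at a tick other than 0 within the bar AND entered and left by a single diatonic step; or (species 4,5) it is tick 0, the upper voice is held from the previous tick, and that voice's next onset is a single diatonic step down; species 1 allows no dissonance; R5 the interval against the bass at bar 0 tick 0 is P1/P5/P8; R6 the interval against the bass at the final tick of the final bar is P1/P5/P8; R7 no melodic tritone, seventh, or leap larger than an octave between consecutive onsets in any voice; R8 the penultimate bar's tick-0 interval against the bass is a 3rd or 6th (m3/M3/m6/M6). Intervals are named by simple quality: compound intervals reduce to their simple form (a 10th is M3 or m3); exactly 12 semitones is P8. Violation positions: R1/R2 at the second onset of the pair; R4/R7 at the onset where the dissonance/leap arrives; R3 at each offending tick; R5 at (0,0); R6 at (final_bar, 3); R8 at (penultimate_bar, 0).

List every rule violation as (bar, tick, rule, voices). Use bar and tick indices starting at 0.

(2, 0, R4, (0, 1))
(3, 2, R7, (1,))
(5, 0, R4, (0, 1))
(6, 0, R4, (0, 1))
(8, 0, R4, (0, 1))
(8, 0, R8, (0, 1))
(8, 2, R7, (1,))
(9, 0, R2, (0, 1))
(9, 0, R7, (1,))

bar 0: v0=E3 v1=E4 downbeat P8
bar 1: v0=F3 v1=C4 downbeat P5
bar 2: v0=G3 v1=F4 downbeat m7
bar 3: v0=F3 v1=D5 downbeat M6
bar 4: v0=A3 v1=A3 downbeat P1
bar 5: v0=B3 v1=F4 downbeat TT
bar 6: v0=A3 v1=D4 downbeat P4
bar 7: v0=B3 v1=A4 downbeat m7
bar 8: v0=D3 v1=G4 downbeat P4
bar 9: v0=E3 v1=E4 downbeat P8
  -> R4 @ bar 2 tick 0 v(0, 1): G3/F4 m7 untreated
  -> R7 @ bar 3 tick 2 v(1,): D5->A3 leap 17st
  -> R4 @ bar 5 tick 0 v(0, 1): B3/F4 TT untreated
  -> R4 @ bar 6 tick 0 v(0, 1): A3/D4 P4 untreated
  -> R4 @ bar 8 tick 0 v(0, 1): D3/G4 P4 untreated
  -> R8 @ bar 8 tick 0 v(0, 1): penult P4 not 3rd/6th
  -> R7 @ bar 8 tick 2 v(1,): G4->F3 leap 14st
  -> R2 @ bar 9 tick 0 v(0, 1): D3/F3 m3 -> E3/E4 P8 similar
  -> R7 @ bar 9 tick 0 v(1,): F3->E4 leap 11st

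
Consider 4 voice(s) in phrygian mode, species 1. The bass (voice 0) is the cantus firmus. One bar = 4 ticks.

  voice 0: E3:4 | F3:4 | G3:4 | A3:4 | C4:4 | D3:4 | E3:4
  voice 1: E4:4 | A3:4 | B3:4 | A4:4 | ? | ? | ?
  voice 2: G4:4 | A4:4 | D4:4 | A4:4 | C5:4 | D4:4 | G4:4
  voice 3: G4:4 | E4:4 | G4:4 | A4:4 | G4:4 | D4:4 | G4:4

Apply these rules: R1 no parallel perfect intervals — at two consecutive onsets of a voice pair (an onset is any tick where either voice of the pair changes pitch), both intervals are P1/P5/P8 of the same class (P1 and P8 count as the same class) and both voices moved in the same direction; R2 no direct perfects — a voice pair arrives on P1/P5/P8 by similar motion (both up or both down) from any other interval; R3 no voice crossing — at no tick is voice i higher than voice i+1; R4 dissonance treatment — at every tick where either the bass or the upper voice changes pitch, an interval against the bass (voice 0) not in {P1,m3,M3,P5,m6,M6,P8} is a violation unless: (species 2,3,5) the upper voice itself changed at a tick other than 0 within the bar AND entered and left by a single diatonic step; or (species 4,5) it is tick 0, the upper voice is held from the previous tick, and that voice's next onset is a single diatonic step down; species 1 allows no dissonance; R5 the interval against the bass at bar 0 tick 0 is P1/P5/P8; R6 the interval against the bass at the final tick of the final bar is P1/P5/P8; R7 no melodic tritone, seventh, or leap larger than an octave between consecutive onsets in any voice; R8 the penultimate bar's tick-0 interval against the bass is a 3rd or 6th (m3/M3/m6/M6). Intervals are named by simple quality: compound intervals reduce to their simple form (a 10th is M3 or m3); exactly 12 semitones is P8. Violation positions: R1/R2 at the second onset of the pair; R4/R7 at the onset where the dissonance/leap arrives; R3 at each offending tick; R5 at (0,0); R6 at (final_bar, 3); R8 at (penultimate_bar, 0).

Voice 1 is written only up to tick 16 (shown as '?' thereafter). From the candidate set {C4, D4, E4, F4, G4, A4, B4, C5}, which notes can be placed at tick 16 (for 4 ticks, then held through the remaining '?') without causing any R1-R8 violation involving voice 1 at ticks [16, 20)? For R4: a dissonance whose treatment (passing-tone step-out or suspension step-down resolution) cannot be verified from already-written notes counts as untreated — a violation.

C4: violates R2
D4: violates R4
E4: legal
F4: violates R4
G4: violates R1
A4: legal
B4: violates R4
C5: violates R1

{A4, E4}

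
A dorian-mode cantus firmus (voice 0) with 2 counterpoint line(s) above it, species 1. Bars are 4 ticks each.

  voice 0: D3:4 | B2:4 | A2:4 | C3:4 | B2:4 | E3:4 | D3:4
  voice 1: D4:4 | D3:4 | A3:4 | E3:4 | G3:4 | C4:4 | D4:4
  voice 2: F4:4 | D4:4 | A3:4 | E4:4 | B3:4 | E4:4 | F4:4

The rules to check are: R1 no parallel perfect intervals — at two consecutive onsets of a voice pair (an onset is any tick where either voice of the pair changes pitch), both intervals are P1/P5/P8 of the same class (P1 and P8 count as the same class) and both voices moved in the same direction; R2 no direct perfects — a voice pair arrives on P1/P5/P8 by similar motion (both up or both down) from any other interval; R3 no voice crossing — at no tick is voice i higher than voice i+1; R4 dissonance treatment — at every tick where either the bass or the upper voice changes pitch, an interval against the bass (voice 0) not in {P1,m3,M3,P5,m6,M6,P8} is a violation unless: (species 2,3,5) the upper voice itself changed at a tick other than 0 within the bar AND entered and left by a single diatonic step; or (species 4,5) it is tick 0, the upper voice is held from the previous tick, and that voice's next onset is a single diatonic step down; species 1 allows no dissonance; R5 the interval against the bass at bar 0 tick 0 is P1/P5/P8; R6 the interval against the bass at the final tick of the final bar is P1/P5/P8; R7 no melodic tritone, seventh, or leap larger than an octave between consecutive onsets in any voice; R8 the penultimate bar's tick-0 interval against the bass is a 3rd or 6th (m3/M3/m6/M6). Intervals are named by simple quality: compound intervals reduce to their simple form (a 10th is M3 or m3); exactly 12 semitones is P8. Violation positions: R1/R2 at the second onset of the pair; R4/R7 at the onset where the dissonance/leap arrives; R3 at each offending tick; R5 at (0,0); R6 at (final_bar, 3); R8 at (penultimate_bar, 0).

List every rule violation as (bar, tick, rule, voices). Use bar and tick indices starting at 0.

bar 0: v0=D3 v1=D4 v2=F4 downbeat m3
bar 1: v0=B2 v1=D3 v2=D4 downbeat m3
bar 2: v0=A2 v1=A3 v2=A3 downbeat P8
bar 3: v0=C3 v1=E3 v2=E4 downbeat M3
bar 4: v0=B2 v1=G3 v2=B3 downbeat P8
bar 5: v0=E3 v1=C4 v2=E4 downbeat P8
bar 6: v0=D3 v1=D4 v2=F4 downbeat m3
  -> R5 @ bar 0 tick 0 v(0, 2): opens on m3
  -> R2 @ bar 1 tick 0 v(1, 2): D4/F4 m3 -> D3/D4 P8 similar
  -> R2 @ bar 2 tick 0 v(0, 2): B2/D4 m3 -> A2/A3 P8 similar
  -> R2 @ bar 4 tick 0 v(0, 2): C3/E4 M3 -> B2/B3 P8 similar
  -> R1 @ bar 5 tick 0 v(0, 2): B2/B3 P8 -> E3/E4 P8 similar
  -> R8 @ bar 5 tick 0 v(0, 2): penult P8 not 3rd/6th
  -> R6 @ bar 6 tick 3 v(0, 2): closes on m3

(0, 0, R5, (0, 2))
(1, 0, R2, (1, 2))
(2, 0, R2, (0, 2))
(4, 0, R2, (0, 2))
(5, 0, R1, (0, 2))
(5, 0, R8, (0, 2))
(6, 3, R6, (0, 2))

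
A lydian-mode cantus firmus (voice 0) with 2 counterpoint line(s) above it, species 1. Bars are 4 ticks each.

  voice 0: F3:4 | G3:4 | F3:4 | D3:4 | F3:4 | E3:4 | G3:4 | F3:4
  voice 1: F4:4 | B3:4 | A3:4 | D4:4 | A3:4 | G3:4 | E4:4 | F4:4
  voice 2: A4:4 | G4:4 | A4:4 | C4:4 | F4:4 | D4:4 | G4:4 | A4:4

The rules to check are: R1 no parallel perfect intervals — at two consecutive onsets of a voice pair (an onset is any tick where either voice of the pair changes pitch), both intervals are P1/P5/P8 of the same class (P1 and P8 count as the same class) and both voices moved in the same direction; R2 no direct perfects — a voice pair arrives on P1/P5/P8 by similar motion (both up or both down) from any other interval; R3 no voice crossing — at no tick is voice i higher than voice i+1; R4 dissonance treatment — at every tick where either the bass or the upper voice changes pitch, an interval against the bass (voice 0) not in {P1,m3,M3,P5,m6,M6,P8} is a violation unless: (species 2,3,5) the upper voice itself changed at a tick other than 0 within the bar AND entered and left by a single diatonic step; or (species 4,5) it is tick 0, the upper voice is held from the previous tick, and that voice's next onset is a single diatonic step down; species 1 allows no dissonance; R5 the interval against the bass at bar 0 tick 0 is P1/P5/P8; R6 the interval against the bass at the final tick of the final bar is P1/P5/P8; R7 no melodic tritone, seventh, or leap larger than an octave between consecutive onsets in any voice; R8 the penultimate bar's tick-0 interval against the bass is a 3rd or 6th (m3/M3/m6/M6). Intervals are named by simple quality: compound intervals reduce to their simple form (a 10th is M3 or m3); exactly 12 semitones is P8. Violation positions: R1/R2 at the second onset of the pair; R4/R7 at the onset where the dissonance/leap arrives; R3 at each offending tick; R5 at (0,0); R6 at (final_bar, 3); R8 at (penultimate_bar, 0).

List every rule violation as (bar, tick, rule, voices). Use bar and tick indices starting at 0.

bar 0: v0=F3 v1=F4 v2=A4 downbeat M3
bar 1: v0=G3 v1=B3 v2=G4 downbeat P8
bar 2: v0=F3 v1=A3 v2=A4 downbeat M3
bar 3: v0=D3 v1=D4 v2=C4 downbeat m7
bar 4: v0=F3 v1=A3 v2=F4 downbeat P8
bar 5: v0=E3 v1=G3 v2=D4 downbeat m7
bar 6: v0=G3 v1=E4 v2=G4 downbeat P8
bar 7: v0=F3 v1=F4 v2=A4 downbeat M3
  -> R5 @ bar 0 tick 0 v(0, 2): opens on M3
  -> R7 @ bar 1 tick 0 v(1,): F4->B3 leap 6st
  -> R3 @ bar 3 tick 0 v(1, 2): D4 above C4
  -> R4 @ bar 3 tick 0 v(0, 2): D3/C4 m7 untreated
  -> R3 @ bar 3 tick 1 v(1, 2): D4 above C4
  -> R3 @ bar 3 tick 2 v(1, 2): D4 above C4
  -> R3 @ bar 3 tick 3 v(1, 2): D4 above C4
  -> R2 @ bar 4 tick 0 v(0, 2): D3/C4 m7 -> F3/F4 P8 similar
  -> R2 @ bar 5 tick 0 v(1, 2): A3/F4 m6 -> G3/D4 P5 similar
  -> R4 @ bar 5 tick 0 v(0, 2): E3/D4 m7 untreated
  -> R2 @ bar 6 tick 0 v(0, 2): E3/D4 m7 -> G3/G4 P8 similar
  -> R8 @ bar 6 tick 0 v(0, 2): penult P8 not 3rd/6th
  -> R6 @ bar 7 tick 3 v(0, 2): closes on M3

(0, 0, R5, (0, 2))
(1, 0, R7, (1,))
(3, 0, R3, (1, 2))
(3, 0, R4, (0, 2))
(3, 1, R3, (1, 2))
(3, 2, R3, (1, 2))
(3, 3, R3, (1, 2))
(4, 0, R2, (0, 2))
(5, 0, R2, (1, 2))
(5, 0, R4, (0, 2))
(6, 0, R2, (0, 2))
(6, 0, R8, (0, 2))
(7, 3, R6, (0, 2))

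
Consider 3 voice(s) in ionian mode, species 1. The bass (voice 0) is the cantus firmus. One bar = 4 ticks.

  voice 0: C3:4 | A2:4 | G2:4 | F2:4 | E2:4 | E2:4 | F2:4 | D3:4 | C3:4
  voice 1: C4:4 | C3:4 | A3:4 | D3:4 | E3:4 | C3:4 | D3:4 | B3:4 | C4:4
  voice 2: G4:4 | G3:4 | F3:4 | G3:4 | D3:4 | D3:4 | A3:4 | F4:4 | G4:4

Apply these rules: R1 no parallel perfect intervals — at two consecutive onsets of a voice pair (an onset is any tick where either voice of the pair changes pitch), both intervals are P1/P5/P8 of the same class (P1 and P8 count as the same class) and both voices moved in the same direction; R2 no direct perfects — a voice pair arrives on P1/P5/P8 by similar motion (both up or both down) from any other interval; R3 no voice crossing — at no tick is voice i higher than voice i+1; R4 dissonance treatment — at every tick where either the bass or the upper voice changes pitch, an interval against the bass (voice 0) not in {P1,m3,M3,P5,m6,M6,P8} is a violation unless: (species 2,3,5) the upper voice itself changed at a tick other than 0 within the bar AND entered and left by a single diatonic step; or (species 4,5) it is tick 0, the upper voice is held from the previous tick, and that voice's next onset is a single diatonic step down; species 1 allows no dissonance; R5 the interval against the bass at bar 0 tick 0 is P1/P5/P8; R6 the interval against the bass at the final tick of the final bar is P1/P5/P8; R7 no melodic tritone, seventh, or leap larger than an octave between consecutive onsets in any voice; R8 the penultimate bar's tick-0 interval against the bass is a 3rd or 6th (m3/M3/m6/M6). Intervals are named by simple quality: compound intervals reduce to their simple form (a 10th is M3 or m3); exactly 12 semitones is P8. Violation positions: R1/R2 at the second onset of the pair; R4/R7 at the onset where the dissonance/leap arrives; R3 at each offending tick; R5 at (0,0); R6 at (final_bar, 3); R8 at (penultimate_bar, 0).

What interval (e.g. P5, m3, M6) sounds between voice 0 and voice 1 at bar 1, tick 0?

voice 0=A2 voice 1=C3 -> m3

m3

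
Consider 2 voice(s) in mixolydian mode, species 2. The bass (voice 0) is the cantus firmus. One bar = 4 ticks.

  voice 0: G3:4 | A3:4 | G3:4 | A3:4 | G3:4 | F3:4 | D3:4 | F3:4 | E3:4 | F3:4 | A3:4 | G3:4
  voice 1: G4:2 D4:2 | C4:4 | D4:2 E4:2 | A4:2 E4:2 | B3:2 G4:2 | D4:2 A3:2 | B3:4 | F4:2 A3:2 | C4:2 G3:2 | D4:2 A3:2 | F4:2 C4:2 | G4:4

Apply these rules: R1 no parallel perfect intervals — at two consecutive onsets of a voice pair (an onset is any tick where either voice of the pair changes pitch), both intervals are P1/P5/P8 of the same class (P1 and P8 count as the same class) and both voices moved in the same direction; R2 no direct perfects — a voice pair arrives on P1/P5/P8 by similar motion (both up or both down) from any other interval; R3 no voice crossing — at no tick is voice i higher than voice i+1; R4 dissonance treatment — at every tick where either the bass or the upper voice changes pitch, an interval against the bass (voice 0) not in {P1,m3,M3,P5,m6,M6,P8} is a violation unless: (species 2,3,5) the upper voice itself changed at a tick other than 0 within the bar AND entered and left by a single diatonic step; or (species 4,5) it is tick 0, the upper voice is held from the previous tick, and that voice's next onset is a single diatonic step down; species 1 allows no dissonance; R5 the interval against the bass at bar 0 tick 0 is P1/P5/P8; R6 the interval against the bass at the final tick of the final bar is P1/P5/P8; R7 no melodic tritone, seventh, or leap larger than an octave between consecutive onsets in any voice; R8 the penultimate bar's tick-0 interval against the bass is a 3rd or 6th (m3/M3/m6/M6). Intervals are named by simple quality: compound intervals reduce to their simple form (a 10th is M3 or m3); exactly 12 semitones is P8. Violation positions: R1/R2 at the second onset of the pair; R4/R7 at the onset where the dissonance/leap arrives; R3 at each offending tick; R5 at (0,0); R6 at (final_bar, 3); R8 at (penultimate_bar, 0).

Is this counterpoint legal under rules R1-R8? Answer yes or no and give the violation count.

No (3 violations)

bar 0: v0=G3 v1=G4 (P8)
bar 1: v0=A3 v1=C4 (m3)
bar 2: v0=G3 v1=D4 (P5)
bar 3: v0=A3 v1=A4 (P8)
bar 4: v0=G3 v1=B3 (M3)
bar 5: v0=F3 v1=D4 (M6)
bar 6: v0=D3 v1=B3 (M6)
bar 7: v0=F3 v1=F4 (P8)
bar 8: v0=E3 v1=C4 (m6)
bar 9: v0=F3 v1=D4 (M6)
bar 10: v0=A3 v1=F4 (m6)
bar 11: v0=G3 v1=G4 (P8)
  R2 @ bar3.0: G3/E4 M6 -> A3/A4 P8 similar
  R2 @ bar7.0: D3/B3 M6 -> F3/F4 P8 similar
  R7 @ bar7.0: B3->F4 leap 6st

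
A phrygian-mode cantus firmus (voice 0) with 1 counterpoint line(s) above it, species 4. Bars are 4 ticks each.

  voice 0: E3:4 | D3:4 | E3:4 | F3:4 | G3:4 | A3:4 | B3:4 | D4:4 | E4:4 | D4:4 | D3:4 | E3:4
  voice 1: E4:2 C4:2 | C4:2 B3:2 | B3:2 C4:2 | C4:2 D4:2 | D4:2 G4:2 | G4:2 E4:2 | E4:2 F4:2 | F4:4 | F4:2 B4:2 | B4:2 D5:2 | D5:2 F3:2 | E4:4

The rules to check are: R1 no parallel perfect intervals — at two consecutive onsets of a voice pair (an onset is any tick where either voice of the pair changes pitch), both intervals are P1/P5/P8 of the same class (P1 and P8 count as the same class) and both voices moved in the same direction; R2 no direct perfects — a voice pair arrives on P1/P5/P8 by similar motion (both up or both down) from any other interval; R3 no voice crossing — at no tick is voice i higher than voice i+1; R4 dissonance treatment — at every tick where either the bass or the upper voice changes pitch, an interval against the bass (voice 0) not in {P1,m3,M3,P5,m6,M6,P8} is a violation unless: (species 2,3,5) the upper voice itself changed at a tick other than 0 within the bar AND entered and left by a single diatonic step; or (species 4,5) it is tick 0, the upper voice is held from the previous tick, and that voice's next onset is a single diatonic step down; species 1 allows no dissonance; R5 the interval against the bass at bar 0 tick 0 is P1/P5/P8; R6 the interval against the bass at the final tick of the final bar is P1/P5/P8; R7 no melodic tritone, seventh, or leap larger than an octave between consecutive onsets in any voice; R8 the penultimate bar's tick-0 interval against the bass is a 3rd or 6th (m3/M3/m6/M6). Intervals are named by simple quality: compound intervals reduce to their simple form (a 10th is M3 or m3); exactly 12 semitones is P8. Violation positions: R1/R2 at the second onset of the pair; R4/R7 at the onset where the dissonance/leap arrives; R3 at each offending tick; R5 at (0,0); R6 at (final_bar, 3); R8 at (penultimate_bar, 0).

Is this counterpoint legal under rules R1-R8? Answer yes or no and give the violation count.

bar 0: v0=E3 v1=E4 (P8)
bar 1: v0=D3 v1=C4 (m7)
bar 2: v0=E3 v1=B3 (P5)
bar 3: v0=F3 v1=C4 (P5)
bar 4: v0=G3 v1=D4 (P5)
bar 5: v0=A3 v1=G4 (m7)
bar 6: v0=B3 v1=E4 (P4)
bar 7: v0=D4 v1=F4 (m3)
bar 8: v0=E4 v1=F4 (m2)
bar 9: v0=D4 v1=B4 (M6)
bar 10: v0=D3 v1=D5 (P1)
bar 11: v0=E3 v1=E4 (P8)
  R4 @ bar5.0: A3/G4 m7 untreated
  R4 @ bar6.0: B3/E4 P4 untreated
  R4 @ bar6.2: B3/F4 TT untreated
  R4 @ bar8.0: E4/F4 m2 untreated
  R7 @ bar8.2: F4->B4 leap 6st
  R8 @ bar10.0: penult P1 not 3rd/6th
  R7 @ bar10.2: D5->F3 leap 21st
  R2 @ bar11.0: D3/F3 m3 -> E3/E4 P8 similar
  R7 @ bar11.0: F3->E4 leap 11st

No (9 violations)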